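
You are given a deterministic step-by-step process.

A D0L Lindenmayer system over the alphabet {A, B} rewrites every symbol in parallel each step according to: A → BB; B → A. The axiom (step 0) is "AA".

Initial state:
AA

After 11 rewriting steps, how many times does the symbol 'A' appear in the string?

t=0: AA
t=1: BBBB
t=2: AAAA
t=3: BBBBBBBB
t=4: AAAAAAAA
t=5: BBBBBBBBBBBBBBBB
t=6: AAAAAAAAAAAAAAAA
t=7: BBBBBBBBBBBBBBBBBBBBBBBBBBBBBBBB
t=8: AAAAAAAAAAAAAAAAAAAAAAAAAAAAAAAA
t=9: BBBBBBBBBBBBBBBBBBBBBBBBBBBBBBBBBBBBBBBBBBBBBBBBBBBBBBBBBBBBBBBB
t=10: AAAAAAAAAAAAAAAAAAAAAAAAAAAAAAAAAAAAAAAAAAAAAAAAAAAAAAAAAAAAAAAA
t=11: BBBBBBBBBBBBBBBBBBBBBBBBBBBBBBBBBBBBBBBBBBBBBBBBBBBBBBBBBB…BBBBBBBBBBBBBBBBBBBBBBBBBBBBBBBBBBBBBBBBBBBBBBBBBBBBBBBBBB  (len 128)

0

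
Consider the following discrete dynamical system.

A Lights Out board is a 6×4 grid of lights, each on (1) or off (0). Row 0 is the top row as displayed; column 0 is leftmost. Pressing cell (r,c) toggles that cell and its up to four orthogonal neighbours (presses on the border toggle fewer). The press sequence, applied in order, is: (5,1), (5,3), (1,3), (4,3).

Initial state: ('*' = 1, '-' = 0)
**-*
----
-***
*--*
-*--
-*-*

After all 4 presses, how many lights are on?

step 0: **-*
----
-***
*--*
-*--
-*-*
step 1: **-*
----
-***
*--*
----
*-**
step 2: **-*
----
-***
*--*
---*
*---
step 3: **--
--**
-**-
*--*
---*
*---
step 4: **--
--**
-**-
*---
--*-
*--*

10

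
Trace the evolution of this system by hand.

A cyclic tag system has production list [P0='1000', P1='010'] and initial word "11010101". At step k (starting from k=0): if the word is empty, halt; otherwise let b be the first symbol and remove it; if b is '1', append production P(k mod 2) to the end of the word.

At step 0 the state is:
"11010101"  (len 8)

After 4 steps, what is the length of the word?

14

0) "11010101"  (len 8)
1) "10101011000"  (len 11)
2) "0101011000010"  (len 13)
3) "101011000010"  (len 12)
4) "01011000010010"  (len 14)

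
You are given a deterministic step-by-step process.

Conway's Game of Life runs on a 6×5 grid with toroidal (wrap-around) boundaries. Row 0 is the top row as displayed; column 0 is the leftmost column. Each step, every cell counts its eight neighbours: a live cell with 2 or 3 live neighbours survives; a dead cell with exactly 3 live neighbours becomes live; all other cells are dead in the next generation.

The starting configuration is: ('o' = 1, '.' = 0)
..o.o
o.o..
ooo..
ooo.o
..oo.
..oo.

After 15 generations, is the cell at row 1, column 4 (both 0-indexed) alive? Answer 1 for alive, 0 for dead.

0) ..o.o
o.o..
ooo..
ooo.o
..oo.
..oo.
1) ..o.o
o.o.o
.....
....o
o....
.o..o
2) ..o.o
oo..o
o..oo
.....
o...o
.o.oo
3) ..o..
.oo..
.o.o.
...o.
o..oo
.oo..
4) ...o.
.o.o.
.o.o.
o..o.
oo.oo
ooo.o
5) ...o.
...oo
oo.o.
...o.
.....
.....
6) ...oo
o..o.
o..o.
..o.o
.....
.....
7) ...oo
o.oo.
oooo.
...oo
.....
.....
8) ..ooo
o....
o....
oo.oo
.....
.....
9) ...oo
oo.o.
.....
oo..o
o...o
...o.
10) o..o.
o.oo.
..o..
.o..o
.o.o.
o..o.
11) o..o.
..oo.
o.o.o
oo.o.
.o.o.
oo.o.
12) o..o.
o.o..
o....
...o.
...o.
oo.o.
13) o..o.
o....
.o..o
....o
...o.
oo.o.
14) o.o..
oo...
....o
o..oo
o.oo.
oo.o.
15) ..o..
oo..o
.o.o.
ooo..
.....
o..o.

1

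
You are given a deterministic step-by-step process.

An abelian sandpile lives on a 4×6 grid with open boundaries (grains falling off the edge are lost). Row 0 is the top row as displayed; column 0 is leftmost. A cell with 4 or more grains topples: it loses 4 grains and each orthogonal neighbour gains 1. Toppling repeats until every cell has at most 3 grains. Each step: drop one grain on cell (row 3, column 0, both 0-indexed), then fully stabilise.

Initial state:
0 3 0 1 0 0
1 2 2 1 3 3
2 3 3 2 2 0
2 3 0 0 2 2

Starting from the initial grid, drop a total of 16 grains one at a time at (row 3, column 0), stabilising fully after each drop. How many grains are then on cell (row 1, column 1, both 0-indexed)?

3

k=0  0 3 0 1 0 0
1 2 2 1 3 3
2 3 3 2 2 0
2 3 0 0 2 2
k=1  0 3 0 1 0 0
1 2 2 1 3 3
2 3 3 2 2 0
3 3 0 0 2 2
k=2  0 3 0 1 0 0
2 3 3 1 3 3
0 2 0 3 2 0
2 1 2 0 2 2
k=3  0 3 0 1 0 0
2 3 3 1 3 3
0 2 0 3 2 0
3 1 2 0 2 2
k=4  0 3 0 1 0 0
2 3 3 1 3 3
1 2 0 3 2 0
0 2 2 0 2 2
k=5  0 3 0 1 0 0
2 3 3 1 3 3
1 2 0 3 2 0
1 2 2 0 2 2
k=6  0 3 0 1 0 0
2 3 3 1 3 3
1 2 0 3 2 0
2 2 2 0 2 2
k=7  0 3 0 1 0 0
2 3 3 1 3 3
1 2 0 3 2 0
3 2 2 0 2 2
k=8  0 3 0 1 0 0
2 3 3 1 3 3
2 2 0 3 2 0
0 3 2 0 2 2
k=9  0 3 0 1 0 0
2 3 3 1 3 3
2 2 0 3 2 0
1 3 2 0 2 2
k=10  0 3 0 1 0 0
2 3 3 1 3 3
2 2 0 3 2 0
2 3 2 0 2 2
k=11  0 3 0 1 0 0
2 3 3 1 3 3
2 2 0 3 2 0
3 3 2 0 2 2
k=12  0 3 0 1 0 0
2 3 3 1 3 3
3 3 0 3 2 0
1 0 3 0 2 2
k=13  0 3 0 1 0 0
2 3 3 1 3 3
3 3 0 3 2 0
2 0 3 0 2 2
k=14  0 3 0 1 0 0
2 3 3 1 3 3
3 3 0 3 2 0
3 0 3 0 2 2
k=15  2 0 2 1 0 0
0 3 0 2 3 3
2 1 2 3 2 0
1 2 3 0 2 2
k=16  2 0 2 1 0 0
0 3 0 2 3 3
2 1 2 3 2 0
2 2 3 0 2 2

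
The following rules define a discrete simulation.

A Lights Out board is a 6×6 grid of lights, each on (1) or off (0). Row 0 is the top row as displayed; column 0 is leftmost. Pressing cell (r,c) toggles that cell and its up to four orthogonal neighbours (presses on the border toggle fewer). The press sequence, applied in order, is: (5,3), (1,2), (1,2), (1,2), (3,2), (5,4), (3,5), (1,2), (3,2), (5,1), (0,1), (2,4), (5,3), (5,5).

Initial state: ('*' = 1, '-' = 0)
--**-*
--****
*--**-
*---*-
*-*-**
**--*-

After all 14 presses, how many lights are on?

19

t=0: --**-*
--****
*--**-
*---*-
*-*-**
**--*-
t=1: --**-*
--****
*--**-
*---*-
*-****
****--
t=2: ---*-*
-*--**
*-***-
*---*-
*-****
****--
t=3: --**-*
--****
*--**-
*---*-
*-****
****--
t=4: ---*-*
-*--**
*-***-
*---*-
*-****
****--
t=5: ---*-*
-*--**
*--**-
*****-
*--***
****--
t=6: ---*-*
-*--**
*--**-
*****-
*--*-*
***-**
t=7: ---*-*
-*--**
*--***
****-*
*--*--
***-**
t=8: --**-*
--****
*-****
****-*
*--*--
***-**
t=9: --**-*
--****
*--***
*----*
*-**--
***-**
t=10: --**-*
--****
*--***
*----*
****--
----**
t=11: **-*-*
-*****
*--***
*----*
****--
----**
t=12: **-*-*
-***-*
*-----
*---**
****--
----**
t=13: **-*-*
-***-*
*-----
*---**
***---
--**-*
t=14: **-*-*
-***-*
*-----
*---**
***--*
--***-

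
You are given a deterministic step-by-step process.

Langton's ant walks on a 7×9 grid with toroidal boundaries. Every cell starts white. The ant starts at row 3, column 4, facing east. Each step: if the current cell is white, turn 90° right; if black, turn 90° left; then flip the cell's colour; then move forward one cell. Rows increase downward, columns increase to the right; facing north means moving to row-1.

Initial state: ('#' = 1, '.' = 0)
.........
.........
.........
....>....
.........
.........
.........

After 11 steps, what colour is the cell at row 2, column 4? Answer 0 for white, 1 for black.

0

0) .........
.........
.........
....>....
.........
.........
.........
1) .........
.........
.........
....#....
....v....
.........
.........
2) .........
.........
.........
....#....
...<#....
.........
.........
3) .........
.........
.........
...^#....
...##....
.........
.........
4) .........
.........
.........
...#>....
...##....
.........
.........
5) .........
.........
....^....
...#.....
...##....
.........
.........
6) .........
.........
....#>...
...#.....
...##....
.........
.........
7) .........
.........
....##...
...#.v...
...##....
.........
.........
8) .........
.........
....##...
...#<#...
...##....
.........
.........
9) .........
.........
....^#...
...###...
...##....
.........
.........
10) .........
.........
...<.#...
...###...
...##....
.........
.........
11) .........
...^.....
...#.#...
...###...
...##....
.........
.........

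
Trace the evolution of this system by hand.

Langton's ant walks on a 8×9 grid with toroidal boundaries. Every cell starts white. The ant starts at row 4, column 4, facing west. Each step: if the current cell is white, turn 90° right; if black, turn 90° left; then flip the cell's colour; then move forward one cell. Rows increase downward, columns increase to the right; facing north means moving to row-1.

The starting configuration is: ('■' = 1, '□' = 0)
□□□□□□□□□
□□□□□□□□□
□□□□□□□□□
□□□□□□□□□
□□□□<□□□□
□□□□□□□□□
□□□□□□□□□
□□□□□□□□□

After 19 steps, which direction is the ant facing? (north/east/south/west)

south

t=0: □□□□□□□□□
□□□□□□□□□
□□□□□□□□□
□□□□□□□□□
□□□□<□□□□
□□□□□□□□□
□□□□□□□□□
□□□□□□□□□
t=1: □□□□□□□□□
□□□□□□□□□
□□□□□□□□□
□□□□^□□□□
□□□□■□□□□
□□□□□□□□□
□□□□□□□□□
□□□□□□□□□
t=2: □□□□□□□□□
□□□□□□□□□
□□□□□□□□□
□□□□■>□□□
□□□□■□□□□
□□□□□□□□□
□□□□□□□□□
□□□□□□□□□
t=3: □□□□□□□□□
□□□□□□□□□
□□□□□□□□□
□□□□■■□□□
□□□□■v□□□
□□□□□□□□□
□□□□□□□□□
□□□□□□□□□
t=4: □□□□□□□□□
□□□□□□□□□
□□□□□□□□□
□□□□■■□□□
□□□□<■□□□
□□□□□□□□□
□□□□□□□□□
□□□□□□□□□
t=5: □□□□□□□□□
□□□□□□□□□
□□□□□□□□□
□□□□■■□□□
□□□□□■□□□
□□□□v□□□□
□□□□□□□□□
□□□□□□□□□
t=6: □□□□□□□□□
□□□□□□□□□
□□□□□□□□□
□□□□■■□□□
□□□□□■□□□
□□□<■□□□□
□□□□□□□□□
□□□□□□□□□
t=7: □□□□□□□□□
□□□□□□□□□
□□□□□□□□□
□□□□■■□□□
□□□^□■□□□
□□□■■□□□□
□□□□□□□□□
□□□□□□□□□
t=8: □□□□□□□□□
□□□□□□□□□
□□□□□□□□□
□□□□■■□□□
□□□■>■□□□
□□□■■□□□□
□□□□□□□□□
□□□□□□□□□
t=9: □□□□□□□□□
□□□□□□□□□
□□□□□□□□□
□□□□■■□□□
□□□■■■□□□
□□□■v□□□□
□□□□□□□□□
□□□□□□□□□
t=10: □□□□□□□□□
□□□□□□□□□
□□□□□□□□□
□□□□■■□□□
□□□■■■□□□
□□□■□>□□□
□□□□□□□□□
□□□□□□□□□
t=11: □□□□□□□□□
□□□□□□□□□
□□□□□□□□□
□□□□■■□□□
□□□■■■□□□
□□□■□■□□□
□□□□□v□□□
□□□□□□□□□
t=12: □□□□□□□□□
□□□□□□□□□
□□□□□□□□□
□□□□■■□□□
□□□■■■□□□
□□□■□■□□□
□□□□<■□□□
□□□□□□□□□
t=13: □□□□□□□□□
□□□□□□□□□
□□□□□□□□□
□□□□■■□□□
□□□■■■□□□
□□□■^■□□□
□□□□■■□□□
□□□□□□□□□
t=14: □□□□□□□□□
□□□□□□□□□
□□□□□□□□□
□□□□■■□□□
□□□■■■□□□
□□□■■>□□□
□□□□■■□□□
□□□□□□□□□
t=15: □□□□□□□□□
□□□□□□□□□
□□□□□□□□□
□□□□■■□□□
□□□■■^□□□
□□□■■□□□□
□□□□■■□□□
□□□□□□□□□
t=16: □□□□□□□□□
□□□□□□□□□
□□□□□□□□□
□□□□■■□□□
□□□■<□□□□
□□□■■□□□□
□□□□■■□□□
□□□□□□□□□
t=17: □□□□□□□□□
□□□□□□□□□
□□□□□□□□□
□□□□■■□□□
□□□■□□□□□
□□□■v□□□□
□□□□■■□□□
□□□□□□□□□
t=18: □□□□□□□□□
□□□□□□□□□
□□□□□□□□□
□□□□■■□□□
□□□■□□□□□
□□□■□>□□□
□□□□■■□□□
□□□□□□□□□
t=19: □□□□□□□□□
□□□□□□□□□
□□□□□□□□□
□□□□■■□□□
□□□■□□□□□
□□□■□■□□□
□□□□■v□□□
□□□□□□□□□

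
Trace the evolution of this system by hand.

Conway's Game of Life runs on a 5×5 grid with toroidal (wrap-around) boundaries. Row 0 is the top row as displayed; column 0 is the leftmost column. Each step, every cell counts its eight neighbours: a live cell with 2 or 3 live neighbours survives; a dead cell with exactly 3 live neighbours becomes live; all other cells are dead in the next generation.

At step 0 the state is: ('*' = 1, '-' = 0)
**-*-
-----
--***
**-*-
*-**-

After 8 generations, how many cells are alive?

t=0: **-*-
-----
--***
**-*-
*-**-
t=1: **-*-
**---
*****
*----
---*-
t=2: **---
-----
--**-
*----
***--
t=3: *-*--
-**--
-----
*--**
--*-*
t=4: *-*--
-**--
*****
*--**
--*--
t=5: --**-
-----
-----
-----
*-*--
t=6: -***-
-----
-----
-----
-***-
t=7: -*-*-
--*--
-----
--*--
-*-*-
t=8: -*-*-
--*--
-----
--*--
-*-*-

6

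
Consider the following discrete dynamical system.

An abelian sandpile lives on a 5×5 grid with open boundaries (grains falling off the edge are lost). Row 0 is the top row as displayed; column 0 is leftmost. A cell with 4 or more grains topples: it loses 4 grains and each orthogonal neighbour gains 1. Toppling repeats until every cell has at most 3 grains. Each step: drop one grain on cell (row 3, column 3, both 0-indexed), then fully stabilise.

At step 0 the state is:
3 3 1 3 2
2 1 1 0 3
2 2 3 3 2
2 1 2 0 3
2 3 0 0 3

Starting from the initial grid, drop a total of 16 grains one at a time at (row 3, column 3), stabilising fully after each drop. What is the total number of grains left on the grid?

56

0) 3 3 1 3 2
2 1 1 0 3
2 2 3 3 2
2 1 2 0 3
2 3 0 0 3
1) 3 3 1 3 2
2 1 1 0 3
2 2 3 3 2
2 1 2 1 3
2 3 0 0 3
2) 3 3 1 3 2
2 1 1 0 3
2 2 3 3 2
2 1 2 2 3
2 3 0 0 3
3) 3 3 1 3 2
2 1 1 0 3
2 2 3 3 2
2 1 2 3 3
2 3 0 0 3
4) 3 3 1 3 3
2 1 2 2 0
2 3 1 2 1
2 2 0 3 2
2 3 1 2 0
5) 3 3 1 3 3
2 1 2 2 0
2 3 1 3 1
2 2 1 0 3
2 3 1 3 0
6) 3 3 1 3 3
2 1 2 2 0
2 3 1 3 1
2 2 1 1 3
2 3 1 3 0
7) 3 3 1 3 3
2 1 2 2 0
2 3 1 3 1
2 2 1 2 3
2 3 1 3 0
8) 3 3 1 3 3
2 1 2 2 0
2 3 1 3 1
2 2 1 3 3
2 3 1 3 0
9) 3 3 1 3 3
2 1 2 3 0
2 3 2 0 3
2 2 2 3 0
2 3 2 0 2
10) 3 3 1 3 3
2 1 2 3 0
2 3 2 1 3
2 2 3 0 1
2 3 2 1 2
11) 3 3 1 3 3
2 1 2 3 0
2 3 2 1 3
2 2 3 1 1
2 3 2 1 2
12) 3 3 1 3 3
2 1 2 3 0
2 3 2 1 3
2 2 3 2 1
2 3 2 1 2
13) 3 3 1 3 3
2 1 2 3 0
2 3 2 1 3
2 2 3 3 1
2 3 2 1 2
14) 3 3 1 3 3
2 1 2 3 0
2 3 3 2 3
2 3 0 1 2
2 3 3 2 2
15) 3 3 1 3 3
2 1 2 3 0
2 3 3 2 3
2 3 0 2 2
2 3 3 2 2
16) 3 3 1 3 3
2 1 2 3 0
2 3 3 2 3
2 3 0 3 2
2 3 3 2 2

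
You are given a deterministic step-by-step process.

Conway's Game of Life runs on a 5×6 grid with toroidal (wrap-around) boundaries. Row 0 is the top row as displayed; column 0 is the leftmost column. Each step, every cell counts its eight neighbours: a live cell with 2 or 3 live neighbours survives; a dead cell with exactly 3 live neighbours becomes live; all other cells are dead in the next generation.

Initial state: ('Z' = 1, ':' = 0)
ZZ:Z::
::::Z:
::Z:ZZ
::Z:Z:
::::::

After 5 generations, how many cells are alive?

9

0) ZZ:Z::
::::Z:
::Z:ZZ
::Z:Z:
::::::
1) ::::::
ZZZ:Z:
::::ZZ
::::ZZ
:ZZZ::
2) Z:::::
ZZ:ZZ:
:Z::::
Z:Z::Z
::ZZZ:
3) Z:::::
ZZZ::Z
:::ZZ:
Z:Z:ZZ
Z:ZZZ:
4) ::::Z:
ZZZZZZ
::::::
Z:Z:::
Z:Z:Z:
5) ::::::
ZZZZZZ
::::Z:
:::Z:Z
::::::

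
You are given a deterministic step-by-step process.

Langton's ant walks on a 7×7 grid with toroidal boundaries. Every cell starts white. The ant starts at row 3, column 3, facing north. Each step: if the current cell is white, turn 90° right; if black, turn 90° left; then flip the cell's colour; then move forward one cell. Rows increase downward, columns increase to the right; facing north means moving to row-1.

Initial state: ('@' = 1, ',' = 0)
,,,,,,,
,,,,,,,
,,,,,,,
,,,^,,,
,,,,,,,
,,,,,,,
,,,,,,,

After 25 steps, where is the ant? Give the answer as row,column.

[0] ,,,,,,,
,,,,,,,
,,,,,,,
,,,^,,,
,,,,,,,
,,,,,,,
,,,,,,,
[1] ,,,,,,,
,,,,,,,
,,,,,,,
,,,@>,,
,,,,,,,
,,,,,,,
,,,,,,,
[2] ,,,,,,,
,,,,,,,
,,,,,,,
,,,@@,,
,,,,v,,
,,,,,,,
,,,,,,,
[3] ,,,,,,,
,,,,,,,
,,,,,,,
,,,@@,,
,,,<@,,
,,,,,,,
,,,,,,,
[4] ,,,,,,,
,,,,,,,
,,,,,,,
,,,^@,,
,,,@@,,
,,,,,,,
,,,,,,,
[5] ,,,,,,,
,,,,,,,
,,,,,,,
,,<,@,,
,,,@@,,
,,,,,,,
,,,,,,,
[6] ,,,,,,,
,,,,,,,
,,^,,,,
,,@,@,,
,,,@@,,
,,,,,,,
,,,,,,,
[7] ,,,,,,,
,,,,,,,
,,@>,,,
,,@,@,,
,,,@@,,
,,,,,,,
,,,,,,,
[8] ,,,,,,,
,,,,,,,
,,@@,,,
,,@v@,,
,,,@@,,
,,,,,,,
,,,,,,,
[9] ,,,,,,,
,,,,,,,
,,@@,,,
,,<@@,,
,,,@@,,
,,,,,,,
,,,,,,,
[10] ,,,,,,,
,,,,,,,
,,@@,,,
,,,@@,,
,,v@@,,
,,,,,,,
,,,,,,,
[11] ,,,,,,,
,,,,,,,
,,@@,,,
,,,@@,,
,<@@@,,
,,,,,,,
,,,,,,,
[12] ,,,,,,,
,,,,,,,
,,@@,,,
,^,@@,,
,@@@@,,
,,,,,,,
,,,,,,,
[13] ,,,,,,,
,,,,,,,
,,@@,,,
,@>@@,,
,@@@@,,
,,,,,,,
,,,,,,,
[14] ,,,,,,,
,,,,,,,
,,@@,,,
,@@@@,,
,@v@@,,
,,,,,,,
,,,,,,,
[15] ,,,,,,,
,,,,,,,
,,@@,,,
,@@@@,,
,@,>@,,
,,,,,,,
,,,,,,,
[16] ,,,,,,,
,,,,,,,
,,@@,,,
,@@^@,,
,@,,@,,
,,,,,,,
,,,,,,,
[17] ,,,,,,,
,,,,,,,
,,@@,,,
,@<,@,,
,@,,@,,
,,,,,,,
,,,,,,,
[18] ,,,,,,,
,,,,,,,
,,@@,,,
,@,,@,,
,@v,@,,
,,,,,,,
,,,,,,,
[19] ,,,,,,,
,,,,,,,
,,@@,,,
,@,,@,,
,<@,@,,
,,,,,,,
,,,,,,,
[20] ,,,,,,,
,,,,,,,
,,@@,,,
,@,,@,,
,,@,@,,
,v,,,,,
,,,,,,,
[21] ,,,,,,,
,,,,,,,
,,@@,,,
,@,,@,,
,,@,@,,
<@,,,,,
,,,,,,,
[22] ,,,,,,,
,,,,,,,
,,@@,,,
,@,,@,,
^,@,@,,
@@,,,,,
,,,,,,,
[23] ,,,,,,,
,,,,,,,
,,@@,,,
,@,,@,,
@>@,@,,
@@,,,,,
,,,,,,,
[24] ,,,,,,,
,,,,,,,
,,@@,,,
,@,,@,,
@@@,@,,
@v,,,,,
,,,,,,,
[25] ,,,,,,,
,,,,,,,
,,@@,,,
,@,,@,,
@@@,@,,
@,>,,,,
,,,,,,,

5,2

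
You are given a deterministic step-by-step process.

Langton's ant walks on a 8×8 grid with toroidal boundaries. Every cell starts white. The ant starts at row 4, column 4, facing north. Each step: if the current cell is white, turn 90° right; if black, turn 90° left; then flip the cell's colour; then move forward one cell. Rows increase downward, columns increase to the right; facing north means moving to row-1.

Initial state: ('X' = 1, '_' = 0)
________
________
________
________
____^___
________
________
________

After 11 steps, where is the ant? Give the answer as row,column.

k=0  ________
________
________
________
____^___
________
________
________
k=1  ________
________
________
________
____X>__
________
________
________
k=2  ________
________
________
________
____XX__
_____v__
________
________
k=3  ________
________
________
________
____XX__
____<X__
________
________
k=4  ________
________
________
________
____^X__
____XX__
________
________
k=5  ________
________
________
________
___<_X__
____XX__
________
________
k=6  ________
________
________
___^____
___X_X__
____XX__
________
________
k=7  ________
________
________
___X>___
___X_X__
____XX__
________
________
k=8  ________
________
________
___XX___
___XvX__
____XX__
________
________
k=9  ________
________
________
___XX___
___<XX__
____XX__
________
________
k=10  ________
________
________
___XX___
____XX__
___vXX__
________
________
k=11  ________
________
________
___XX___
____XX__
__<XXX__
________
________

5,2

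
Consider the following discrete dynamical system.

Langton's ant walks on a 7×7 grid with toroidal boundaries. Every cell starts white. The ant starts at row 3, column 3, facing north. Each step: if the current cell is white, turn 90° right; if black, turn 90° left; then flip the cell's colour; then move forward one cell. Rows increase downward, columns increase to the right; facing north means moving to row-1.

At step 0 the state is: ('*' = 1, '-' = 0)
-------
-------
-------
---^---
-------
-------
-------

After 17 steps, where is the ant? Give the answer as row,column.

3,2

t=0: -------
-------
-------
---^---
-------
-------
-------
t=1: -------
-------
-------
---*>--
-------
-------
-------
t=2: -------
-------
-------
---**--
----v--
-------
-------
t=3: -------
-------
-------
---**--
---<*--
-------
-------
t=4: -------
-------
-------
---^*--
---**--
-------
-------
t=5: -------
-------
-------
--<-*--
---**--
-------
-------
t=6: -------
-------
--^----
--*-*--
---**--
-------
-------
t=7: -------
-------
--*>---
--*-*--
---**--
-------
-------
t=8: -------
-------
--**---
--*v*--
---**--
-------
-------
t=9: -------
-------
--**---
--<**--
---**--
-------
-------
t=10: -------
-------
--**---
---**--
--v**--
-------
-------
t=11: -------
-------
--**---
---**--
-<***--
-------
-------
t=12: -------
-------
--**---
-^-**--
-****--
-------
-------
t=13: -------
-------
--**---
-*>**--
-****--
-------
-------
t=14: -------
-------
--**---
-****--
-*v**--
-------
-------
t=15: -------
-------
--**---
-****--
-*->*--
-------
-------
t=16: -------
-------
--**---
-**^*--
-*--*--
-------
-------
t=17: -------
-------
--**---
-*<-*--
-*--*--
-------
-------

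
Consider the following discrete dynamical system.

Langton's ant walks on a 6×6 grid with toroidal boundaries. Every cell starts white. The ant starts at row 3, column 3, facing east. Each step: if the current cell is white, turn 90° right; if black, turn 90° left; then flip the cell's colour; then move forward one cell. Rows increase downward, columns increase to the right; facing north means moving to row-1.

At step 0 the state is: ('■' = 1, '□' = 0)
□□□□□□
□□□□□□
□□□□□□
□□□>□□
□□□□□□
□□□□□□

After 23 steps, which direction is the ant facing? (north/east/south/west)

t=0: □□□□□□
□□□□□□
□□□□□□
□□□>□□
□□□□□□
□□□□□□
t=1: □□□□□□
□□□□□□
□□□□□□
□□□■□□
□□□v□□
□□□□□□
t=2: □□□□□□
□□□□□□
□□□□□□
□□□■□□
□□<■□□
□□□□□□
t=3: □□□□□□
□□□□□□
□□□□□□
□□^■□□
□□■■□□
□□□□□□
t=4: □□□□□□
□□□□□□
□□□□□□
□□■>□□
□□■■□□
□□□□□□
t=5: □□□□□□
□□□□□□
□□□^□□
□□■□□□
□□■■□□
□□□□□□
t=6: □□□□□□
□□□□□□
□□□■>□
□□■□□□
□□■■□□
□□□□□□
t=7: □□□□□□
□□□□□□
□□□■■□
□□■□v□
□□■■□□
□□□□□□
t=8: □□□□□□
□□□□□□
□□□■■□
□□■<■□
□□■■□□
□□□□□□
t=9: □□□□□□
□□□□□□
□□□^■□
□□■■■□
□□■■□□
□□□□□□
t=10: □□□□□□
□□□□□□
□□<□■□
□□■■■□
□□■■□□
□□□□□□
t=11: □□□□□□
□□^□□□
□□■□■□
□□■■■□
□□■■□□
□□□□□□
t=12: □□□□□□
□□■>□□
□□■□■□
□□■■■□
□□■■□□
□□□□□□
t=13: □□□□□□
□□■■□□
□□■v■□
□□■■■□
□□■■□□
□□□□□□
t=14: □□□□□□
□□■■□□
□□<■■□
□□■■■□
□□■■□□
□□□□□□
t=15: □□□□□□
□□■■□□
□□□■■□
□□v■■□
□□■■□□
□□□□□□
t=16: □□□□□□
□□■■□□
□□□■■□
□□□>■□
□□■■□□
□□□□□□
t=17: □□□□□□
□□■■□□
□□□^■□
□□□□■□
□□■■□□
□□□□□□
t=18: □□□□□□
□□■■□□
□□<□■□
□□□□■□
□□■■□□
□□□□□□
t=19: □□□□□□
□□^■□□
□□■□■□
□□□□■□
□□■■□□
□□□□□□
t=20: □□□□□□
□<□■□□
□□■□■□
□□□□■□
□□■■□□
□□□□□□
t=21: □^□□□□
□■□■□□
□□■□■□
□□□□■□
□□■■□□
□□□□□□
t=22: □■>□□□
□■□■□□
□□■□■□
□□□□■□
□□■■□□
□□□□□□
t=23: □■■□□□
□■v■□□
□□■□■□
□□□□■□
□□■■□□
□□□□□□

south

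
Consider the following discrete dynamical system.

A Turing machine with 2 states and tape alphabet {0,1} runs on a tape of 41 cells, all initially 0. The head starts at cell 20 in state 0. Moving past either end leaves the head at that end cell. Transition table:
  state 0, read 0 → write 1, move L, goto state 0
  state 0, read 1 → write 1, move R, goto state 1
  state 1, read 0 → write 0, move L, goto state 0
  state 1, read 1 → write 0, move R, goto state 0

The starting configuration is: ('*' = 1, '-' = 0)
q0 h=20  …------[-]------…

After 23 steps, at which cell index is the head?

2

k=0  q0 h=20  …------[-]------…
k=1  q0 h=19  …------[-]*-----…
k=2  q0 h=18  …------[-]**----…
k=3  q0 h=17  …------[-]***---…
k=4  q0 h=16  …------[-]****--…
k=5  q0 h=15  …------[-]*****-…
k=6  q0 h=14  …------[-]******…
k=7  q0 h=13  …------[-]******…
k=8  q0 h=12  …------[-]******…
k=9  q0 h=11  …------[-]******…
k=10  q0 h=10  …------[-]******…
k=11  q0 h= 9  …------[-]******…
k=12  q0 h= 8  …------[-]******…
k=13  q0 h= 7  …------[-]******…
k=14  q0 h= 6  |------[-]******…
k=15  q0 h= 5  |-----[-]******…
k=16  q0 h= 4  |----[-]******…
k=17  q0 h= 3  |---[-]******…
k=18  q0 h= 2  |--[-]******…
k=19  q0 h= 1  |-[-]******…
k=20  q0 h= 0  |[-]******…
k=21  q0 h= 0  |[*]******…
k=22  q1 h= 1  |*[*]******…
k=23  q0 h= 2  |*-[*]******…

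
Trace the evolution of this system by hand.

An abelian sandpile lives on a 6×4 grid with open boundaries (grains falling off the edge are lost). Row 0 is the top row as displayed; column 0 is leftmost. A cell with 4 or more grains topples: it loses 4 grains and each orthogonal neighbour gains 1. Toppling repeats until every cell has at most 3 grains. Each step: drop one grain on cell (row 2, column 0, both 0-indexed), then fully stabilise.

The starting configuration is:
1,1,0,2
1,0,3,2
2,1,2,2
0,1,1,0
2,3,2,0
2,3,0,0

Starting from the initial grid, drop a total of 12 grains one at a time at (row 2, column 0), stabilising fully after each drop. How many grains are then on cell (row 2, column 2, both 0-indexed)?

3

0) 1,1,0,2
1,0,3,2
2,1,2,2
0,1,1,0
2,3,2,0
2,3,0,0
1) 1,1,0,2
1,0,3,2
3,1,2,2
0,1,1,0
2,3,2,0
2,3,0,0
2) 1,1,0,2
2,0,3,2
0,2,2,2
1,1,1,0
2,3,2,0
2,3,0,0
3) 1,1,0,2
2,0,3,2
1,2,2,2
1,1,1,0
2,3,2,0
2,3,0,0
4) 1,1,0,2
2,0,3,2
2,2,2,2
1,1,1,0
2,3,2,0
2,3,0,0
5) 1,1,0,2
2,0,3,2
3,2,2,2
1,1,1,0
2,3,2,0
2,3,0,0
6) 1,1,0,2
3,0,3,2
0,3,2,2
2,1,1,0
2,3,2,0
2,3,0,0
7) 1,1,0,2
3,0,3,2
1,3,2,2
2,1,1,0
2,3,2,0
2,3,0,0
8) 1,1,0,2
3,0,3,2
2,3,2,2
2,1,1,0
2,3,2,0
2,3,0,0
9) 1,1,0,2
3,0,3,2
3,3,2,2
2,1,1,0
2,3,2,0
2,3,0,0
10) 2,1,0,2
0,2,3,2
2,0,3,2
3,2,1,0
2,3,2,0
2,3,0,0
11) 2,1,0,2
0,2,3,2
3,0,3,2
3,2,1,0
2,3,2,0
2,3,0,0
12) 2,1,0,2
1,2,3,2
1,1,3,2
0,3,1,0
3,3,2,0
2,3,0,0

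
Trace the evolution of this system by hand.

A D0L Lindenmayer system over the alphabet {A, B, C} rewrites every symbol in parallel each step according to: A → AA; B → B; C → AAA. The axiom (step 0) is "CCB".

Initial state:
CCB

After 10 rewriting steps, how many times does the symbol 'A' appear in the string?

3072

step 0: CCB
step 1: AAAAAAB
step 2: AAAAAAAAAAAAB
step 3: AAAAAAAAAAAAAAAAAAAAAAAAB
step 4: AAAAAAAAAAAAAAAAAAAAAAAAAAAAAAAAAAAAAAAAAAAAAAAAB
step 5: AAAAAAAAAAAAAAAAAAAAAAAAAAAAAAAAAAAAAAAAAAAAAAAAAAAAAAAAAAAAAAAAAAAAAAAAAAAAAAAAAAAAAAAAAAAAAAAAB
step 6: AAAAAAAAAAAAAAAAAAAAAAAAAAAAAAAAAAAAAAAAAAAAAAAAAAAAAAAAAA…AAAAAAAAAAAAAAAAAAAAAAAAAAAAAAAAAAAAAAAAAAAAAAAAAAAAAAAAAB  (len 193)
step 7: AAAAAAAAAAAAAAAAAAAAAAAAAAAAAAAAAAAAAAAAAAAAAAAAAAAAAAAAAA…AAAAAAAAAAAAAAAAAAAAAAAAAAAAAAAAAAAAAAAAAAAAAAAAAAAAAAAAAB  (len 385)
step 8: AAAAAAAAAAAAAAAAAAAAAAAAAAAAAAAAAAAAAAAAAAAAAAAAAAAAAAAAAA…AAAAAAAAAAAAAAAAAAAAAAAAAAAAAAAAAAAAAAAAAAAAAAAAAAAAAAAAAB  (len 769)
step 9: AAAAAAAAAAAAAAAAAAAAAAAAAAAAAAAAAAAAAAAAAAAAAAAAAAAAAAAAAA…AAAAAAAAAAAAAAAAAAAAAAAAAAAAAAAAAAAAAAAAAAAAAAAAAAAAAAAAAB  (len 1537)
step 10: AAAAAAAAAAAAAAAAAAAAAAAAAAAAAAAAAAAAAAAAAAAAAAAAAAAAAAAAAA…AAAAAAAAAAAAAAAAAAAAAAAAAAAAAAAAAAAAAAAAAAAAAAAAAAAAAAAAAB  (len 3073)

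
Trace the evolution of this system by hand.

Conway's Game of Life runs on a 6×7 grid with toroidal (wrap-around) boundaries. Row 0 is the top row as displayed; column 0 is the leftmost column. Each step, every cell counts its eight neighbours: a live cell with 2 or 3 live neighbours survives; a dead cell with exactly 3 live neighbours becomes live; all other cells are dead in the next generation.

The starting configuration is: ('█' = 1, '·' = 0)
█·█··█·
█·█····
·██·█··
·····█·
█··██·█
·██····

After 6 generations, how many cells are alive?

gen 0: █·█··█·
█·█····
·██·█··
·····█·
█··██·█
·██····
gen 1: █·██··█
█·█···█
·███···
███··██
███████
··█·██·
gen 2: █·█·█··
······█
···█·█·
·······
·······
·······
gen 3: ·······
···████
·······
·······
·······
·······
gen 4: ····██·
····██·
····██·
·······
·······
·······
gen 5: ····██·
···█··█
····██·
·······
·······
·······
gen 6: ····██·
···█··█
····██·
·······
·······
·······

6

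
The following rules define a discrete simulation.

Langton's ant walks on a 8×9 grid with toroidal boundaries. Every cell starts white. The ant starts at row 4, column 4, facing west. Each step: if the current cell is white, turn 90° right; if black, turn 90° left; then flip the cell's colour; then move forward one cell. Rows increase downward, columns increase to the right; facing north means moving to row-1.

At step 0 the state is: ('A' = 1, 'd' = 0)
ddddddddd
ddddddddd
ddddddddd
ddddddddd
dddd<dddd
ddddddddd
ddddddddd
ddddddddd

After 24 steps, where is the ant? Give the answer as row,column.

step 0: ddddddddd
ddddddddd
ddddddddd
ddddddddd
dddd<dddd
ddddddddd
ddddddddd
ddddddddd
step 1: ddddddddd
ddddddddd
ddddddddd
dddd^dddd
ddddAdddd
ddddddddd
ddddddddd
ddddddddd
step 2: ddddddddd
ddddddddd
ddddddddd
ddddA>ddd
ddddAdddd
ddddddddd
ddddddddd
ddddddddd
step 3: ddddddddd
ddddddddd
ddddddddd
ddddAAddd
ddddAvddd
ddddddddd
ddddddddd
ddddddddd
step 4: ddddddddd
ddddddddd
ddddddddd
ddddAAddd
dddd<Addd
ddddddddd
ddddddddd
ddddddddd
step 5: ddddddddd
ddddddddd
ddddddddd
ddddAAddd
dddddAddd
ddddvdddd
ddddddddd
ddddddddd
step 6: ddddddddd
ddddddddd
ddddddddd
ddddAAddd
dddddAddd
ddd<Adddd
ddddddddd
ddddddddd
step 7: ddddddddd
ddddddddd
ddddddddd
ddddAAddd
ddd^dAddd
dddAAdddd
ddddddddd
ddddddddd
step 8: ddddddddd
ddddddddd
ddddddddd
ddddAAddd
dddA>Addd
dddAAdddd
ddddddddd
ddddddddd
step 9: ddddddddd
ddddddddd
ddddddddd
ddddAAddd
dddAAAddd
dddAvdddd
ddddddddd
ddddddddd
step 10: ddddddddd
ddddddddd
ddddddddd
ddddAAddd
dddAAAddd
dddAd>ddd
ddddddddd
ddddddddd
step 11: ddddddddd
ddddddddd
ddddddddd
ddddAAddd
dddAAAddd
dddAdAddd
dddddvddd
ddddddddd
step 12: ddddddddd
ddddddddd
ddddddddd
ddddAAddd
dddAAAddd
dddAdAddd
dddd<Addd
ddddddddd
step 13: ddddddddd
ddddddddd
ddddddddd
ddddAAddd
dddAAAddd
dddA^Addd
ddddAAddd
ddddddddd
step 14: ddddddddd
ddddddddd
ddddddddd
ddddAAddd
dddAAAddd
dddAA>ddd
ddddAAddd
ddddddddd
step 15: ddddddddd
ddddddddd
ddddddddd
ddddAAddd
dddAA^ddd
dddAAdddd
ddddAAddd
ddddddddd
step 16: ddddddddd
ddddddddd
ddddddddd
ddddAAddd
dddA<dddd
dddAAdddd
ddddAAddd
ddddddddd
step 17: ddddddddd
ddddddddd
ddddddddd
ddddAAddd
dddAddddd
dddAvdddd
ddddAAddd
ddddddddd
step 18: ddddddddd
ddddddddd
ddddddddd
ddddAAddd
dddAddddd
dddAd>ddd
ddddAAddd
ddddddddd
step 19: ddddddddd
ddddddddd
ddddddddd
ddddAAddd
dddAddddd
dddAdAddd
ddddAvddd
ddddddddd
step 20: ddddddddd
ddddddddd
ddddddddd
ddddAAddd
dddAddddd
dddAdAddd
ddddAd>dd
ddddddddd
step 21: ddddddddd
ddddddddd
ddddddddd
ddddAAddd
dddAddddd
dddAdAddd
ddddAdAdd
ddddddvdd
step 22: ddddddddd
ddddddddd
ddddddddd
ddddAAddd
dddAddddd
dddAdAddd
ddddAdAdd
ddddd<Add
step 23: ddddddddd
ddddddddd
ddddddddd
ddddAAddd
dddAddddd
dddAdAddd
ddddA^Add
dddddAAdd
step 24: ddddddddd
ddddddddd
ddddddddd
ddddAAddd
dddAddddd
dddAdAddd
ddddAA>dd
dddddAAdd

6,6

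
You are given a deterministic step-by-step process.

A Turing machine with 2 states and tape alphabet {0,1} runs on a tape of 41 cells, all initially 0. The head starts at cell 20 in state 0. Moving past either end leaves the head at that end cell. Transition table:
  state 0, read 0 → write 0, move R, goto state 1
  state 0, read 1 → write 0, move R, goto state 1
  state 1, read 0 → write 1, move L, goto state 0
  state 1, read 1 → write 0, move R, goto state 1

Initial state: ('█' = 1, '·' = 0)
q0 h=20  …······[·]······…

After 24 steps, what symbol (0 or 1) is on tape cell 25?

0) q0 h=20  …······[·]······…
1) q1 h=21  …······[·]······…
2) q0 h=20  …······[·]█·····…
3) q1 h=21  …······[█]······…
4) q1 h=22  …······[·]······…
5) q0 h=21  …······[·]█·····…
6) q1 h=22  …······[█]······…
7) q1 h=23  …······[·]······…
8) q0 h=22  …······[·]█·····…
9) q1 h=23  …······[█]······…
10) q1 h=24  …······[·]······…
11) q0 h=23  …······[·]█·····…
12) q1 h=24  …······[█]······…
13) q1 h=25  …······[·]······…
14) q0 h=24  …······[·]█·····…
15) q1 h=25  …······[█]······…
16) q1 h=26  …······[·]······…
17) q0 h=25  …······[·]█·····…
18) q1 h=26  …······[█]······…
19) q1 h=27  …······[·]······…
20) q0 h=26  …······[·]█·····…
21) q1 h=27  …······[█]······…
22) q1 h=28  …······[·]······…
23) q0 h=27  …······[·]█·····…
24) q1 h=28  …······[█]······…

0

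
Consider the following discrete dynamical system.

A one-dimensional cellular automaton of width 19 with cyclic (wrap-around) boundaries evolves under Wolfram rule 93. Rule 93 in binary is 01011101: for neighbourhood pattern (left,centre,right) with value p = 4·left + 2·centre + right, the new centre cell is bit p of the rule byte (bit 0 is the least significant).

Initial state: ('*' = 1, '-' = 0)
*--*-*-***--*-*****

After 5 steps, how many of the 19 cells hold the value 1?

11

step 0: *--*-*-***--*-*****
step 1: **-*-*-*-**-*-*----
step 2: **-*-*-*-**-*-****-
step 3: **-*-*-*-**-*-*--*-
step 4: **-*-*-*-**-*-**-*-
step 5: **-*-*-*-**-*-**-*-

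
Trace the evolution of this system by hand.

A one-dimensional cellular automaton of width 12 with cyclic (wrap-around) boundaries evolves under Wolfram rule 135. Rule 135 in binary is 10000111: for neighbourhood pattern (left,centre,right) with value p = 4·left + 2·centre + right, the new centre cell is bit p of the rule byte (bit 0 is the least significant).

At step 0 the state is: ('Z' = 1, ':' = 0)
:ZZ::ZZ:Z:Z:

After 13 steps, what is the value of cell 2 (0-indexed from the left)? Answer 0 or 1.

0) :ZZ::ZZ:Z:Z:
1) Z:::Z:::Z:Z:
2) Z:ZZZ:ZZZ:Z:
3) Z::Z:::Z::Z:
4) Z:ZZ:ZZZ:ZZ:
5) Z:::::Z:::::
6) Z:ZZZZZ:ZZZZ
7) :::ZZZ:::ZZZ
8) :ZZ:Z::ZZ:Z:
9) Z:::Z:Z:::Z:
10) Z:ZZZ:Z:ZZZ:
11) Z::Z::Z::Z::
12) Z:ZZ:ZZ:ZZ:Z
13) ::::::::::::

0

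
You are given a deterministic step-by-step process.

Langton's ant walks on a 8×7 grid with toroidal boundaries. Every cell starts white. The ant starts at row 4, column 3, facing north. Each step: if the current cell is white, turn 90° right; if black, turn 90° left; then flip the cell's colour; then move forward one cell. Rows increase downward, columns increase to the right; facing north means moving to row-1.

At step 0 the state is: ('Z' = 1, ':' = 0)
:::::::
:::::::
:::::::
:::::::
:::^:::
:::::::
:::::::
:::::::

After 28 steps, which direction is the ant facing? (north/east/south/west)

north

t=0: :::::::
:::::::
:::::::
:::::::
:::^:::
:::::::
:::::::
:::::::
t=1: :::::::
:::::::
:::::::
:::::::
:::Z>::
:::::::
:::::::
:::::::
t=2: :::::::
:::::::
:::::::
:::::::
:::ZZ::
::::v::
:::::::
:::::::
t=3: :::::::
:::::::
:::::::
:::::::
:::ZZ::
:::<Z::
:::::::
:::::::
t=4: :::::::
:::::::
:::::::
:::::::
:::^Z::
:::ZZ::
:::::::
:::::::
t=5: :::::::
:::::::
:::::::
:::::::
::<:Z::
:::ZZ::
:::::::
:::::::
t=6: :::::::
:::::::
:::::::
::^::::
::Z:Z::
:::ZZ::
:::::::
:::::::
t=7: :::::::
:::::::
:::::::
::Z>:::
::Z:Z::
:::ZZ::
:::::::
:::::::
t=8: :::::::
:::::::
:::::::
::ZZ:::
::ZvZ::
:::ZZ::
:::::::
:::::::
t=9: :::::::
:::::::
:::::::
::ZZ:::
::<ZZ::
:::ZZ::
:::::::
:::::::
t=10: :::::::
:::::::
:::::::
::ZZ:::
:::ZZ::
::vZZ::
:::::::
:::::::
t=11: :::::::
:::::::
:::::::
::ZZ:::
:::ZZ::
:<ZZZ::
:::::::
:::::::
t=12: :::::::
:::::::
:::::::
::ZZ:::
:^:ZZ::
:ZZZZ::
:::::::
:::::::
t=13: :::::::
:::::::
:::::::
::ZZ:::
:Z>ZZ::
:ZZZZ::
:::::::
:::::::
t=14: :::::::
:::::::
:::::::
::ZZ:::
:ZZZZ::
:ZvZZ::
:::::::
:::::::
t=15: :::::::
:::::::
:::::::
::ZZ:::
:ZZZZ::
:Z:>Z::
:::::::
:::::::
t=16: :::::::
:::::::
:::::::
::ZZ:::
:ZZ^Z::
:Z::Z::
:::::::
:::::::
t=17: :::::::
:::::::
:::::::
::ZZ:::
:Z<:Z::
:Z::Z::
:::::::
:::::::
t=18: :::::::
:::::::
:::::::
::ZZ:::
:Z::Z::
:Zv:Z::
:::::::
:::::::
t=19: :::::::
:::::::
:::::::
::ZZ:::
:Z::Z::
:<Z:Z::
:::::::
:::::::
t=20: :::::::
:::::::
:::::::
::ZZ:::
:Z::Z::
::Z:Z::
:v:::::
:::::::
t=21: :::::::
:::::::
:::::::
::ZZ:::
:Z::Z::
::Z:Z::
<Z:::::
:::::::
t=22: :::::::
:::::::
:::::::
::ZZ:::
:Z::Z::
^:Z:Z::
ZZ:::::
:::::::
t=23: :::::::
:::::::
:::::::
::ZZ:::
:Z::Z::
Z>Z:Z::
ZZ:::::
:::::::
t=24: :::::::
:::::::
:::::::
::ZZ:::
:Z::Z::
ZZZ:Z::
Zv:::::
:::::::
t=25: :::::::
:::::::
:::::::
::ZZ:::
:Z::Z::
ZZZ:Z::
Z:>::::
:::::::
t=26: :::::::
:::::::
:::::::
::ZZ:::
:Z::Z::
ZZZ:Z::
Z:Z::::
::v::::
t=27: :::::::
:::::::
:::::::
::ZZ:::
:Z::Z::
ZZZ:Z::
Z:Z::::
:<Z::::
t=28: :::::::
:::::::
:::::::
::ZZ:::
:Z::Z::
ZZZ:Z::
Z^Z::::
:ZZ::::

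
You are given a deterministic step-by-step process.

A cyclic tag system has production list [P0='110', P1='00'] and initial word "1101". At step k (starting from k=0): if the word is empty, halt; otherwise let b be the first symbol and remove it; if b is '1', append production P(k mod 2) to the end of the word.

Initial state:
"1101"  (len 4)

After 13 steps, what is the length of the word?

gen 0: "1101"  (len 4)
gen 1: "101110"  (len 6)
gen 2: "0111000"  (len 7)
gen 3: "111000"  (len 6)
gen 4: "1100000"  (len 7)
gen 5: "100000110"  (len 9)
gen 6: "0000011000"  (len 10)
gen 7: "000011000"  (len 9)
gen 8: "00011000"  (len 8)
gen 9: "0011000"  (len 7)
gen 10: "011000"  (len 6)
gen 11: "11000"  (len 5)
gen 12: "100000"  (len 6)
gen 13: "00000110"  (len 8)

8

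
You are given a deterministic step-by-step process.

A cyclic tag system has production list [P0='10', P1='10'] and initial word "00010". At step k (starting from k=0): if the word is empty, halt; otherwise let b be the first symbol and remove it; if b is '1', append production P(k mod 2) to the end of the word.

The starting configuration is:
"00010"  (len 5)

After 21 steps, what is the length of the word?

2

step 0: "00010"  (len 5)
step 1: "0010"  (len 4)
step 2: "010"  (len 3)
step 3: "10"  (len 2)
step 4: "010"  (len 3)
step 5: "10"  (len 2)
step 6: "010"  (len 3)
step 7: "10"  (len 2)
step 8: "010"  (len 3)
step 9: "10"  (len 2)
step 10: "010"  (len 3)
step 11: "10"  (len 2)
step 12: "010"  (len 3)
step 13: "10"  (len 2)
step 14: "010"  (len 3)
step 15: "10"  (len 2)
step 16: "010"  (len 3)
step 17: "10"  (len 2)
step 18: "010"  (len 3)
step 19: "10"  (len 2)
step 20: "010"  (len 3)
step 21: "10"  (len 2)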